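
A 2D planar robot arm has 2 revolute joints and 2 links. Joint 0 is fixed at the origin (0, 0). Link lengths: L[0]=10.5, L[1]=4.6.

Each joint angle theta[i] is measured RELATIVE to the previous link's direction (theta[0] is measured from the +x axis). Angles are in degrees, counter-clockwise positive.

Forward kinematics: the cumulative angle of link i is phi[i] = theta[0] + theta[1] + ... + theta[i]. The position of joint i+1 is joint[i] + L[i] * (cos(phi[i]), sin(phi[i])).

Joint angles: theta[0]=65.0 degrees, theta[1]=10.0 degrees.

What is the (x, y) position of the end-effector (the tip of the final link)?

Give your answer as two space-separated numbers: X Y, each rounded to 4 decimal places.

joint[0] = (0.0000, 0.0000)  (base)
link 0: phi[0] = 65 = 65 deg
  cos(65 deg) = 0.4226, sin(65 deg) = 0.9063
  joint[1] = (0.0000, 0.0000) + 10.5 * (0.4226, 0.9063) = (0.0000 + 4.4375, 0.0000 + 9.5162) = (4.4375, 9.5162)
link 1: phi[1] = 65 + 10 = 75 deg
  cos(75 deg) = 0.2588, sin(75 deg) = 0.9659
  joint[2] = (4.4375, 9.5162) + 4.6 * (0.2588, 0.9659) = (4.4375 + 1.1906, 9.5162 + 4.4433) = (5.6281, 13.9595)
End effector: (5.6281, 13.9595)

Answer: 5.6281 13.9595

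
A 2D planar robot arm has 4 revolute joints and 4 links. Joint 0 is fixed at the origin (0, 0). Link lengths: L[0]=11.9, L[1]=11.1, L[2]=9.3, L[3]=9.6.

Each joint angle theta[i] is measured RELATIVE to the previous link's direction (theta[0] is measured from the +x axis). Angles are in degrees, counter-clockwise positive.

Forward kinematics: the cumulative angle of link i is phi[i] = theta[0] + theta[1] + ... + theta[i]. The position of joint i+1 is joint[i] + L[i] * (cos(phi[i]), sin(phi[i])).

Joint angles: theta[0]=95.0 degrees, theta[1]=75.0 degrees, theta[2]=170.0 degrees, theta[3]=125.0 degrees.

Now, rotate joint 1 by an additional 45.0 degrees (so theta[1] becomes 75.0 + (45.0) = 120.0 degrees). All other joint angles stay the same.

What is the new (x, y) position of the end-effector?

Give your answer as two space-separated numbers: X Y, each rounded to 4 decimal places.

joint[0] = (0.0000, 0.0000)  (base)
link 0: phi[0] = 95 = 95 deg
  cos(95 deg) = -0.0872, sin(95 deg) = 0.9962
  joint[1] = (0.0000, 0.0000) + 11.9 * (-0.0872, 0.9962) = (0.0000 + -1.0372, 0.0000 + 11.8547) = (-1.0372, 11.8547)
link 1: phi[1] = 95 + 120 = 215 deg
  cos(215 deg) = -0.8192, sin(215 deg) = -0.5736
  joint[2] = (-1.0372, 11.8547) + 11.1 * (-0.8192, -0.5736) = (-1.0372 + -9.0926, 11.8547 + -6.3667) = (-10.1297, 5.4880)
link 2: phi[2] = 95 + 120 + 170 = 385 deg
  cos(385 deg) = 0.9063, sin(385 deg) = 0.4226
  joint[3] = (-10.1297, 5.4880) + 9.3 * (0.9063, 0.4226) = (-10.1297 + 8.4287, 5.4880 + 3.9303) = (-1.7011, 9.4184)
link 3: phi[3] = 95 + 120 + 170 + 125 = 510 deg
  cos(510 deg) = -0.8660, sin(510 deg) = 0.5000
  joint[4] = (-1.7011, 9.4184) + 9.6 * (-0.8660, 0.5000) = (-1.7011 + -8.3138, 9.4184 + 4.8000) = (-10.0149, 14.2184)
End effector: (-10.0149, 14.2184)

Answer: -10.0149 14.2184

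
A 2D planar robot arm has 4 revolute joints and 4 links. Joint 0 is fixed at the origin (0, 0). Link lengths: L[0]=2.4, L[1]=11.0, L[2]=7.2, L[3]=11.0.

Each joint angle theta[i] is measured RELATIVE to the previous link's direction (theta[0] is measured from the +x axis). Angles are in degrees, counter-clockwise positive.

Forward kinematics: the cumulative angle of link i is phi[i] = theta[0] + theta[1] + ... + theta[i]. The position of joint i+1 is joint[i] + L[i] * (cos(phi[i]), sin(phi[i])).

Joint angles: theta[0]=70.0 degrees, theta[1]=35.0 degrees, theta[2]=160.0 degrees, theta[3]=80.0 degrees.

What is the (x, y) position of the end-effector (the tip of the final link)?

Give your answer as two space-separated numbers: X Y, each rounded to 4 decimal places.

joint[0] = (0.0000, 0.0000)  (base)
link 0: phi[0] = 70 = 70 deg
  cos(70 deg) = 0.3420, sin(70 deg) = 0.9397
  joint[1] = (0.0000, 0.0000) + 2.4 * (0.3420, 0.9397) = (0.0000 + 0.8208, 0.0000 + 2.2553) = (0.8208, 2.2553)
link 1: phi[1] = 70 + 35 = 105 deg
  cos(105 deg) = -0.2588, sin(105 deg) = 0.9659
  joint[2] = (0.8208, 2.2553) + 11 * (-0.2588, 0.9659) = (0.8208 + -2.8470, 2.2553 + 10.6252) = (-2.0262, 12.8804)
link 2: phi[2] = 70 + 35 + 160 = 265 deg
  cos(265 deg) = -0.0872, sin(265 deg) = -0.9962
  joint[3] = (-2.0262, 12.8804) + 7.2 * (-0.0872, -0.9962) = (-2.0262 + -0.6275, 12.8804 + -7.1726) = (-2.6537, 5.7078)
link 3: phi[3] = 70 + 35 + 160 + 80 = 345 deg
  cos(345 deg) = 0.9659, sin(345 deg) = -0.2588
  joint[4] = (-2.6537, 5.7078) + 11 * (0.9659, -0.2588) = (-2.6537 + 10.6252, 5.7078 + -2.8470) = (7.9715, 2.8608)
End effector: (7.9715, 2.8608)

Answer: 7.9715 2.8608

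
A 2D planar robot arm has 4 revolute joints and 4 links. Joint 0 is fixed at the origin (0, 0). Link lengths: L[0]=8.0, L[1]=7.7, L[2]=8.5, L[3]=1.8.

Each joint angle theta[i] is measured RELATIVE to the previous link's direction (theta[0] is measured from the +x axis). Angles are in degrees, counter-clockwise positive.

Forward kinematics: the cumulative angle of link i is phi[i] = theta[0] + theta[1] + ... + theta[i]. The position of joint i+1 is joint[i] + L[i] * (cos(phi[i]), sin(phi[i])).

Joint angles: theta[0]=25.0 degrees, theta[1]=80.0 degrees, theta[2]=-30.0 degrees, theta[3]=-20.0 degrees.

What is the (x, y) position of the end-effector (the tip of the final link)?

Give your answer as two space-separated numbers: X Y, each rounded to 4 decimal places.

joint[0] = (0.0000, 0.0000)  (base)
link 0: phi[0] = 25 = 25 deg
  cos(25 deg) = 0.9063, sin(25 deg) = 0.4226
  joint[1] = (0.0000, 0.0000) + 8 * (0.9063, 0.4226) = (0.0000 + 7.2505, 0.0000 + 3.3809) = (7.2505, 3.3809)
link 1: phi[1] = 25 + 80 = 105 deg
  cos(105 deg) = -0.2588, sin(105 deg) = 0.9659
  joint[2] = (7.2505, 3.3809) + 7.7 * (-0.2588, 0.9659) = (7.2505 + -1.9929, 3.3809 + 7.4376) = (5.2576, 10.8186)
link 2: phi[2] = 25 + 80 + -30 = 75 deg
  cos(75 deg) = 0.2588, sin(75 deg) = 0.9659
  joint[3] = (5.2576, 10.8186) + 8.5 * (0.2588, 0.9659) = (5.2576 + 2.2000, 10.8186 + 8.2104) = (7.4575, 19.0289)
link 3: phi[3] = 25 + 80 + -30 + -20 = 55 deg
  cos(55 deg) = 0.5736, sin(55 deg) = 0.8192
  joint[4] = (7.4575, 19.0289) + 1.8 * (0.5736, 0.8192) = (7.4575 + 1.0324, 19.0289 + 1.4745) = (8.4900, 20.5034)
End effector: (8.4900, 20.5034)

Answer: 8.4900 20.5034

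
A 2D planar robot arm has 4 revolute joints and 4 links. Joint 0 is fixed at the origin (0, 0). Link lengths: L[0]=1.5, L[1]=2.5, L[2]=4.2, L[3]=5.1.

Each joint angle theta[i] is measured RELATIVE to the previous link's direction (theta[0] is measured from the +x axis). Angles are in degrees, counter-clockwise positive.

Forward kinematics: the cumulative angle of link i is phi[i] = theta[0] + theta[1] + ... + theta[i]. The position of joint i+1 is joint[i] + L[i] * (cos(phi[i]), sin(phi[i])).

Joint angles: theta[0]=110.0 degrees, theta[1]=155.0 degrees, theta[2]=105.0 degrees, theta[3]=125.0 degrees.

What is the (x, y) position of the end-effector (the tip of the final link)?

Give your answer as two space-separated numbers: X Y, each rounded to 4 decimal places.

joint[0] = (0.0000, 0.0000)  (base)
link 0: phi[0] = 110 = 110 deg
  cos(110 deg) = -0.3420, sin(110 deg) = 0.9397
  joint[1] = (0.0000, 0.0000) + 1.5 * (-0.3420, 0.9397) = (0.0000 + -0.5130, 0.0000 + 1.4095) = (-0.5130, 1.4095)
link 1: phi[1] = 110 + 155 = 265 deg
  cos(265 deg) = -0.0872, sin(265 deg) = -0.9962
  joint[2] = (-0.5130, 1.4095) + 2.5 * (-0.0872, -0.9962) = (-0.5130 + -0.2179, 1.4095 + -2.4905) = (-0.7309, -1.0809)
link 2: phi[2] = 110 + 155 + 105 = 370 deg
  cos(370 deg) = 0.9848, sin(370 deg) = 0.1736
  joint[3] = (-0.7309, -1.0809) + 4.2 * (0.9848, 0.1736) = (-0.7309 + 4.1362, -1.0809 + 0.7293) = (3.4053, -0.3516)
link 3: phi[3] = 110 + 155 + 105 + 125 = 495 deg
  cos(495 deg) = -0.7071, sin(495 deg) = 0.7071
  joint[4] = (3.4053, -0.3516) + 5.1 * (-0.7071, 0.7071) = (3.4053 + -3.6062, -0.3516 + 3.6062) = (-0.2010, 3.2546)
End effector: (-0.2010, 3.2546)

Answer: -0.2010 3.2546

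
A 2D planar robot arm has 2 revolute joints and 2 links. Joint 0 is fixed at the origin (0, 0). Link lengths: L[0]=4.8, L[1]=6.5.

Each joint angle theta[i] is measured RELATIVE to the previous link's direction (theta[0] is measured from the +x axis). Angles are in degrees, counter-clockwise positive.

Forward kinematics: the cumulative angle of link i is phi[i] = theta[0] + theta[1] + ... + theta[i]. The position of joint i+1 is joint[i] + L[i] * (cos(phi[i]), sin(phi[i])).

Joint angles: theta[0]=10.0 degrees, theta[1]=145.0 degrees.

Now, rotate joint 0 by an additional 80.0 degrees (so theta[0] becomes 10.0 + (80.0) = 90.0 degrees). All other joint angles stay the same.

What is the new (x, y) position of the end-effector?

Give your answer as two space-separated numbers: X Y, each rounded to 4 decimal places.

joint[0] = (0.0000, 0.0000)  (base)
link 0: phi[0] = 90 = 90 deg
  cos(90 deg) = 0.0000, sin(90 deg) = 1.0000
  joint[1] = (0.0000, 0.0000) + 4.8 * (0.0000, 1.0000) = (0.0000 + 0.0000, 0.0000 + 4.8000) = (0.0000, 4.8000)
link 1: phi[1] = 90 + 145 = 235 deg
  cos(235 deg) = -0.5736, sin(235 deg) = -0.8192
  joint[2] = (0.0000, 4.8000) + 6.5 * (-0.5736, -0.8192) = (0.0000 + -3.7282, 4.8000 + -5.3245) = (-3.7282, -0.5245)
End effector: (-3.7282, -0.5245)

Answer: -3.7282 -0.5245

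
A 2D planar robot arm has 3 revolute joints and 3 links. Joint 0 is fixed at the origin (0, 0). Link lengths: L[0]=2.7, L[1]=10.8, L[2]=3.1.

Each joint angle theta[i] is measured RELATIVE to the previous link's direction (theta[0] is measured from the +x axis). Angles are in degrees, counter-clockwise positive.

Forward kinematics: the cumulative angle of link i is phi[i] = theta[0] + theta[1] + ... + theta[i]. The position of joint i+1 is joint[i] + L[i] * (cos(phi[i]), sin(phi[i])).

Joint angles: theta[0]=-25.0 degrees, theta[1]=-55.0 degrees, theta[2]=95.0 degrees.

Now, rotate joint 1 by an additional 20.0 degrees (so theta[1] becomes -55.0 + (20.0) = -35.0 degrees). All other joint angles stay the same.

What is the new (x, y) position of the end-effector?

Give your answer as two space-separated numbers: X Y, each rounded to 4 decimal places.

joint[0] = (0.0000, 0.0000)  (base)
link 0: phi[0] = -25 = -25 deg
  cos(-25 deg) = 0.9063, sin(-25 deg) = -0.4226
  joint[1] = (0.0000, 0.0000) + 2.7 * (0.9063, -0.4226) = (0.0000 + 2.4470, 0.0000 + -1.1411) = (2.4470, -1.1411)
link 1: phi[1] = -25 + -35 = -60 deg
  cos(-60 deg) = 0.5000, sin(-60 deg) = -0.8660
  joint[2] = (2.4470, -1.1411) + 10.8 * (0.5000, -0.8660) = (2.4470 + 5.4000, -1.1411 + -9.3531) = (7.8470, -10.4941)
link 2: phi[2] = -25 + -35 + 95 = 35 deg
  cos(35 deg) = 0.8192, sin(35 deg) = 0.5736
  joint[3] = (7.8470, -10.4941) + 3.1 * (0.8192, 0.5736) = (7.8470 + 2.5394, -10.4941 + 1.7781) = (10.3864, -8.7161)
End effector: (10.3864, -8.7161)

Answer: 10.3864 -8.7161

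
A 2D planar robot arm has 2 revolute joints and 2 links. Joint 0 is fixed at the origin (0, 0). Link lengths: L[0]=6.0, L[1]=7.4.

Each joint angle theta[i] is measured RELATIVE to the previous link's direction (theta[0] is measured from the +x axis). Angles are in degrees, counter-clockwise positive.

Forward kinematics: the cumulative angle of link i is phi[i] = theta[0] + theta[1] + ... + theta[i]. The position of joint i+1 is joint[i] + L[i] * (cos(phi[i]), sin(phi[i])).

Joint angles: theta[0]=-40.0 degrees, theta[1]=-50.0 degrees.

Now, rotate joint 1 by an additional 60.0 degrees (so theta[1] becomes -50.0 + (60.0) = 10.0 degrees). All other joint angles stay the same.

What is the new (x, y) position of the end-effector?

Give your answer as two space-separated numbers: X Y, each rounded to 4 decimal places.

Answer: 11.0049 -7.5567

Derivation:
joint[0] = (0.0000, 0.0000)  (base)
link 0: phi[0] = -40 = -40 deg
  cos(-40 deg) = 0.7660, sin(-40 deg) = -0.6428
  joint[1] = (0.0000, 0.0000) + 6 * (0.7660, -0.6428) = (0.0000 + 4.5963, 0.0000 + -3.8567) = (4.5963, -3.8567)
link 1: phi[1] = -40 + 10 = -30 deg
  cos(-30 deg) = 0.8660, sin(-30 deg) = -0.5000
  joint[2] = (4.5963, -3.8567) + 7.4 * (0.8660, -0.5000) = (4.5963 + 6.4086, -3.8567 + -3.7000) = (11.0049, -7.5567)
End effector: (11.0049, -7.5567)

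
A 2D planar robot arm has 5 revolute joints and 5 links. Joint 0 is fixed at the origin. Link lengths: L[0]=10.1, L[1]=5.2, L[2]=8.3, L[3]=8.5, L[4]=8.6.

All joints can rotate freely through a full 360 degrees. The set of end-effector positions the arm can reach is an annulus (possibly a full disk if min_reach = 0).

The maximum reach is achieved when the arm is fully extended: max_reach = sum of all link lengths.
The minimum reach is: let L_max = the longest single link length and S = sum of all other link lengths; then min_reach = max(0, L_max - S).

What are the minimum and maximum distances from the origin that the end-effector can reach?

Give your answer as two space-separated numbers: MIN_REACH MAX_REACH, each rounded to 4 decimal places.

Link lengths: [10.1, 5.2, 8.3, 8.5, 8.6]
max_reach = 10.1 + 5.2 + 8.3 + 8.5 + 8.6 = 40.7
L_max = max([10.1, 5.2, 8.3, 8.5, 8.6]) = 10.1
S (sum of others) = 40.7 - 10.1 = 30.6
min_reach = max(0, 10.1 - 30.6) = max(0, -20.5) = 0

Answer: 0.0000 40.7000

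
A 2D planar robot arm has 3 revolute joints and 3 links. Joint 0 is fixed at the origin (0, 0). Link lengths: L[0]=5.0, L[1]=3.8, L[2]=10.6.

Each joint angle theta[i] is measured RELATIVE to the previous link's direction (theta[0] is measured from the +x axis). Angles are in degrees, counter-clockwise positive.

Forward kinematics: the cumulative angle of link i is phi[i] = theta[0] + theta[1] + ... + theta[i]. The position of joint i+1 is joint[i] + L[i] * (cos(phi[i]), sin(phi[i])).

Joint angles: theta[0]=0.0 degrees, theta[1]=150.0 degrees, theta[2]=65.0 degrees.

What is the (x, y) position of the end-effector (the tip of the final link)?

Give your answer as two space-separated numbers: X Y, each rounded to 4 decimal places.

joint[0] = (0.0000, 0.0000)  (base)
link 0: phi[0] = 0 = 0 deg
  cos(0 deg) = 1.0000, sin(0 deg) = 0.0000
  joint[1] = (0.0000, 0.0000) + 5 * (1.0000, 0.0000) = (0.0000 + 5.0000, 0.0000 + 0.0000) = (5.0000, 0.0000)
link 1: phi[1] = 0 + 150 = 150 deg
  cos(150 deg) = -0.8660, sin(150 deg) = 0.5000
  joint[2] = (5.0000, 0.0000) + 3.8 * (-0.8660, 0.5000) = (5.0000 + -3.2909, 0.0000 + 1.9000) = (1.7091, 1.9000)
link 2: phi[2] = 0 + 150 + 65 = 215 deg
  cos(215 deg) = -0.8192, sin(215 deg) = -0.5736
  joint[3] = (1.7091, 1.9000) + 10.6 * (-0.8192, -0.5736) = (1.7091 + -8.6830, 1.9000 + -6.0799) = (-6.9739, -4.1799)
End effector: (-6.9739, -4.1799)

Answer: -6.9739 -4.1799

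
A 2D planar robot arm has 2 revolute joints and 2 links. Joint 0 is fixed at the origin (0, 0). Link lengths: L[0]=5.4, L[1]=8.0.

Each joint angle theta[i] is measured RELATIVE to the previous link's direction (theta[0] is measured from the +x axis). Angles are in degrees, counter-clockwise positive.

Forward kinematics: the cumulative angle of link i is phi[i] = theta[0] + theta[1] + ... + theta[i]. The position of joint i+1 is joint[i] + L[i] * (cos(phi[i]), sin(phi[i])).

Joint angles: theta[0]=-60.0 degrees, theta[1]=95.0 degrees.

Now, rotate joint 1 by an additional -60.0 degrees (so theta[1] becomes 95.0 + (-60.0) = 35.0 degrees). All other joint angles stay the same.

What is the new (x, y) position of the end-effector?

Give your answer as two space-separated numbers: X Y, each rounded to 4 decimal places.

joint[0] = (0.0000, 0.0000)  (base)
link 0: phi[0] = -60 = -60 deg
  cos(-60 deg) = 0.5000, sin(-60 deg) = -0.8660
  joint[1] = (0.0000, 0.0000) + 5.4 * (0.5000, -0.8660) = (0.0000 + 2.7000, 0.0000 + -4.6765) = (2.7000, -4.6765)
link 1: phi[1] = -60 + 35 = -25 deg
  cos(-25 deg) = 0.9063, sin(-25 deg) = -0.4226
  joint[2] = (2.7000, -4.6765) + 8 * (0.9063, -0.4226) = (2.7000 + 7.2505, -4.6765 + -3.3809) = (9.9505, -8.0575)
End effector: (9.9505, -8.0575)

Answer: 9.9505 -8.0575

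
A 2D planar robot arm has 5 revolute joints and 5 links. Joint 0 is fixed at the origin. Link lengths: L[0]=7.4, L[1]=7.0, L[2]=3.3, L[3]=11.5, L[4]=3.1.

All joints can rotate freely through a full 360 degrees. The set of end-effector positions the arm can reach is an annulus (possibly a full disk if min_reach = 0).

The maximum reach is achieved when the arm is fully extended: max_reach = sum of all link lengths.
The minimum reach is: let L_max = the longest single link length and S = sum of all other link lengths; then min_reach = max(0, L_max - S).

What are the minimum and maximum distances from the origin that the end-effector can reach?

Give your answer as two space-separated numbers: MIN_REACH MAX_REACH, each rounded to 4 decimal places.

Answer: 0.0000 32.3000

Derivation:
Link lengths: [7.4, 7.0, 3.3, 11.5, 3.1]
max_reach = 7.4 + 7 + 3.3 + 11.5 + 3.1 = 32.3
L_max = max([7.4, 7.0, 3.3, 11.5, 3.1]) = 11.5
S (sum of others) = 32.3 - 11.5 = 20.8
min_reach = max(0, 11.5 - 20.8) = max(0, -9.3) = 0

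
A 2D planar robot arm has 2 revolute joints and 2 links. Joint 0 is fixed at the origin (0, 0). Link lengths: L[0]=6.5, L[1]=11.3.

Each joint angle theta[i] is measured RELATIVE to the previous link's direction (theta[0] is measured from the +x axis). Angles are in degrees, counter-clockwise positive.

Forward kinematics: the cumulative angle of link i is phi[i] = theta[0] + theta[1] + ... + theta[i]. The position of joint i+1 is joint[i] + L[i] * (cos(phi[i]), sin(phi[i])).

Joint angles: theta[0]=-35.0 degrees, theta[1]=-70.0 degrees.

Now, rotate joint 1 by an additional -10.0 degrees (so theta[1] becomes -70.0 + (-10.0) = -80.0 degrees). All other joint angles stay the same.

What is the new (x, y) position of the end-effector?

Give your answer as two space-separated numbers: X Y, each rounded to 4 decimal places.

joint[0] = (0.0000, 0.0000)  (base)
link 0: phi[0] = -35 = -35 deg
  cos(-35 deg) = 0.8192, sin(-35 deg) = -0.5736
  joint[1] = (0.0000, 0.0000) + 6.5 * (0.8192, -0.5736) = (0.0000 + 5.3245, 0.0000 + -3.7282) = (5.3245, -3.7282)
link 1: phi[1] = -35 + -80 = -115 deg
  cos(-115 deg) = -0.4226, sin(-115 deg) = -0.9063
  joint[2] = (5.3245, -3.7282) + 11.3 * (-0.4226, -0.9063) = (5.3245 + -4.7756, -3.7282 + -10.2413) = (0.5489, -13.9695)
End effector: (0.5489, -13.9695)

Answer: 0.5489 -13.9695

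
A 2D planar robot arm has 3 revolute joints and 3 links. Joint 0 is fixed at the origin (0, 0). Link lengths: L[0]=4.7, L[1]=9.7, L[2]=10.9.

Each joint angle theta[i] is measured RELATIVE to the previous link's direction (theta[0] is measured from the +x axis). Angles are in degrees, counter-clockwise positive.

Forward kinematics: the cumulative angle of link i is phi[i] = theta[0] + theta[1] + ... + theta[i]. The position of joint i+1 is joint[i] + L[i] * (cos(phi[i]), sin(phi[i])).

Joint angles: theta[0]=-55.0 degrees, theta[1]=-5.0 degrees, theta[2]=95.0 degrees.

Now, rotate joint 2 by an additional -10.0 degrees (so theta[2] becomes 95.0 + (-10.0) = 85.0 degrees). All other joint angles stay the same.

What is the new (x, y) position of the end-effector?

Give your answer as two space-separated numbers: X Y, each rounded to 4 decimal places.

joint[0] = (0.0000, 0.0000)  (base)
link 0: phi[0] = -55 = -55 deg
  cos(-55 deg) = 0.5736, sin(-55 deg) = -0.8192
  joint[1] = (0.0000, 0.0000) + 4.7 * (0.5736, -0.8192) = (0.0000 + 2.6958, 0.0000 + -3.8500) = (2.6958, -3.8500)
link 1: phi[1] = -55 + -5 = -60 deg
  cos(-60 deg) = 0.5000, sin(-60 deg) = -0.8660
  joint[2] = (2.6958, -3.8500) + 9.7 * (0.5000, -0.8660) = (2.6958 + 4.8500, -3.8500 + -8.4004) = (7.5458, -12.2505)
link 2: phi[2] = -55 + -5 + 85 = 25 deg
  cos(25 deg) = 0.9063, sin(25 deg) = 0.4226
  joint[3] = (7.5458, -12.2505) + 10.9 * (0.9063, 0.4226) = (7.5458 + 9.8788, -12.2505 + 4.6065) = (17.4246, -7.6439)
End effector: (17.4246, -7.6439)

Answer: 17.4246 -7.6439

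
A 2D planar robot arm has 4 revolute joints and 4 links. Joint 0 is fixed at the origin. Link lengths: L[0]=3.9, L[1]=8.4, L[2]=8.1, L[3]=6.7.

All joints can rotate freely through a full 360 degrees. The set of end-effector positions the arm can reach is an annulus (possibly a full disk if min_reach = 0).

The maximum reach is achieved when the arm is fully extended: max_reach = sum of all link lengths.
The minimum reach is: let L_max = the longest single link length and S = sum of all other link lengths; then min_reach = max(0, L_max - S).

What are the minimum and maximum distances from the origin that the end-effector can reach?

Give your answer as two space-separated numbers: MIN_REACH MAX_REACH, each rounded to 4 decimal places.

Link lengths: [3.9, 8.4, 8.1, 6.7]
max_reach = 3.9 + 8.4 + 8.1 + 6.7 = 27.1
L_max = max([3.9, 8.4, 8.1, 6.7]) = 8.4
S (sum of others) = 27.1 - 8.4 = 18.7
min_reach = max(0, 8.4 - 18.7) = max(0, -10.3) = 0

Answer: 0.0000 27.1000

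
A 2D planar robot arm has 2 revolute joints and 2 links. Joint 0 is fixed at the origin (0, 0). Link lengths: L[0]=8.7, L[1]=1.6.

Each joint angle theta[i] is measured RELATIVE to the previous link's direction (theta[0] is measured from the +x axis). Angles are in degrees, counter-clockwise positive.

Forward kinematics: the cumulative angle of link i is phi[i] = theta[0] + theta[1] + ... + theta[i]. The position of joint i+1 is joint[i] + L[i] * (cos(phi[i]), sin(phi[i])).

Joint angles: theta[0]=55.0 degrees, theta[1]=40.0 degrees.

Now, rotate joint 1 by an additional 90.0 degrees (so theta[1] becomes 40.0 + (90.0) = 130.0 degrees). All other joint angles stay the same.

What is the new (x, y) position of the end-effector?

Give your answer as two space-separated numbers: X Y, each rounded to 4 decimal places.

Answer: 3.3962 6.9872

Derivation:
joint[0] = (0.0000, 0.0000)  (base)
link 0: phi[0] = 55 = 55 deg
  cos(55 deg) = 0.5736, sin(55 deg) = 0.8192
  joint[1] = (0.0000, 0.0000) + 8.7 * (0.5736, 0.8192) = (0.0000 + 4.9901, 0.0000 + 7.1266) = (4.9901, 7.1266)
link 1: phi[1] = 55 + 130 = 185 deg
  cos(185 deg) = -0.9962, sin(185 deg) = -0.0872
  joint[2] = (4.9901, 7.1266) + 1.6 * (-0.9962, -0.0872) = (4.9901 + -1.5939, 7.1266 + -0.1394) = (3.3962, 6.9872)
End effector: (3.3962, 6.9872)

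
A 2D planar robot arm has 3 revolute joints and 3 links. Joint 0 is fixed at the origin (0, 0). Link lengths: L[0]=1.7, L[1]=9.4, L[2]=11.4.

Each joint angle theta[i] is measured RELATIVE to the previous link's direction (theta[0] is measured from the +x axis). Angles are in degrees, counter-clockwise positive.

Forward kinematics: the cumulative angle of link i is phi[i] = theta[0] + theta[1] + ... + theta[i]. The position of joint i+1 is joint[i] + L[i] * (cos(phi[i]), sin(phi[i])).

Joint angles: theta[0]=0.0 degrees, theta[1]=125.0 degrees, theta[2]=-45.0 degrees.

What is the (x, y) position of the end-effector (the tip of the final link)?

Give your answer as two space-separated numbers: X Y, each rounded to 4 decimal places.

joint[0] = (0.0000, 0.0000)  (base)
link 0: phi[0] = 0 = 0 deg
  cos(0 deg) = 1.0000, sin(0 deg) = 0.0000
  joint[1] = (0.0000, 0.0000) + 1.7 * (1.0000, 0.0000) = (0.0000 + 1.7000, 0.0000 + 0.0000) = (1.7000, 0.0000)
link 1: phi[1] = 0 + 125 = 125 deg
  cos(125 deg) = -0.5736, sin(125 deg) = 0.8192
  joint[2] = (1.7000, 0.0000) + 9.4 * (-0.5736, 0.8192) = (1.7000 + -5.3916, 0.0000 + 7.7000) = (-3.6916, 7.7000)
link 2: phi[2] = 0 + 125 + -45 = 80 deg
  cos(80 deg) = 0.1736, sin(80 deg) = 0.9848
  joint[3] = (-3.6916, 7.7000) + 11.4 * (0.1736, 0.9848) = (-3.6916 + 1.9796, 7.7000 + 11.2268) = (-1.7120, 18.9268)
End effector: (-1.7120, 18.9268)

Answer: -1.7120 18.9268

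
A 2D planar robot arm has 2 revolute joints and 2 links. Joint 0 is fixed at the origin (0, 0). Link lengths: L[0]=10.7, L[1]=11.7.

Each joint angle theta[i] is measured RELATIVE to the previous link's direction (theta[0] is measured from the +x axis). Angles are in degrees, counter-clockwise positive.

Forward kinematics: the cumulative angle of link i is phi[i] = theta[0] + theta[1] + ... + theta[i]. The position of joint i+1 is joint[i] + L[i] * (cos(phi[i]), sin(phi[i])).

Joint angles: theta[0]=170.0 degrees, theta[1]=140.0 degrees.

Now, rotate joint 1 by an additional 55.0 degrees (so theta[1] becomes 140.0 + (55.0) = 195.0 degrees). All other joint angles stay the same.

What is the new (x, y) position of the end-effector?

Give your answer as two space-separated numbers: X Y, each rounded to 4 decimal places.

joint[0] = (0.0000, 0.0000)  (base)
link 0: phi[0] = 170 = 170 deg
  cos(170 deg) = -0.9848, sin(170 deg) = 0.1736
  joint[1] = (0.0000, 0.0000) + 10.7 * (-0.9848, 0.1736) = (0.0000 + -10.5374, 0.0000 + 1.8580) = (-10.5374, 1.8580)
link 1: phi[1] = 170 + 195 = 365 deg
  cos(365 deg) = 0.9962, sin(365 deg) = 0.0872
  joint[2] = (-10.5374, 1.8580) + 11.7 * (0.9962, 0.0872) = (-10.5374 + 11.6555, 1.8580 + 1.0197) = (1.1180, 2.8778)
End effector: (1.1180, 2.8778)

Answer: 1.1180 2.8778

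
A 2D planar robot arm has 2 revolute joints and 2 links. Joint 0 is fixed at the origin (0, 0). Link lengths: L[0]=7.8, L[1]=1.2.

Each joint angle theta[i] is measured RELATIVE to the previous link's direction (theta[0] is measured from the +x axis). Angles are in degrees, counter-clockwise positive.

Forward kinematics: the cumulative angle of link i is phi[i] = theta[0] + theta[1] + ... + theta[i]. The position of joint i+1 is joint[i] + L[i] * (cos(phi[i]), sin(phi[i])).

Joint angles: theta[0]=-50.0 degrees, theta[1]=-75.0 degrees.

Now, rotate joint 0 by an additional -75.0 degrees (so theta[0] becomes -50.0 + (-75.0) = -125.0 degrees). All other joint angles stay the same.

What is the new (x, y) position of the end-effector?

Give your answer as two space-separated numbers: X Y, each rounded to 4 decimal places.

joint[0] = (0.0000, 0.0000)  (base)
link 0: phi[0] = -125 = -125 deg
  cos(-125 deg) = -0.5736, sin(-125 deg) = -0.8192
  joint[1] = (0.0000, 0.0000) + 7.8 * (-0.5736, -0.8192) = (0.0000 + -4.4739, 0.0000 + -6.3894) = (-4.4739, -6.3894)
link 1: phi[1] = -125 + -75 = -200 deg
  cos(-200 deg) = -0.9397, sin(-200 deg) = 0.3420
  joint[2] = (-4.4739, -6.3894) + 1.2 * (-0.9397, 0.3420) = (-4.4739 + -1.1276, -6.3894 + 0.4104) = (-5.6015, -5.9790)
End effector: (-5.6015, -5.9790)

Answer: -5.6015 -5.9790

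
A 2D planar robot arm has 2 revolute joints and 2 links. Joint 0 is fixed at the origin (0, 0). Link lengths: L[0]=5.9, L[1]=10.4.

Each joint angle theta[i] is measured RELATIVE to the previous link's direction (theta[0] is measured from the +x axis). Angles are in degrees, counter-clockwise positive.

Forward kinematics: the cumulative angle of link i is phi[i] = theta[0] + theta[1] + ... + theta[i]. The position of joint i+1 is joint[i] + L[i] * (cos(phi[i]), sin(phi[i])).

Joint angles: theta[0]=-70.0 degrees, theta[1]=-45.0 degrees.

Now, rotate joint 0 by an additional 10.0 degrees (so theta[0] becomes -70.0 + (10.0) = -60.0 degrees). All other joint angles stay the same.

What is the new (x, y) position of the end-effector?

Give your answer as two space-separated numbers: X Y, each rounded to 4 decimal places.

joint[0] = (0.0000, 0.0000)  (base)
link 0: phi[0] = -60 = -60 deg
  cos(-60 deg) = 0.5000, sin(-60 deg) = -0.8660
  joint[1] = (0.0000, 0.0000) + 5.9 * (0.5000, -0.8660) = (0.0000 + 2.9500, 0.0000 + -5.1095) = (2.9500, -5.1095)
link 1: phi[1] = -60 + -45 = -105 deg
  cos(-105 deg) = -0.2588, sin(-105 deg) = -0.9659
  joint[2] = (2.9500, -5.1095) + 10.4 * (-0.2588, -0.9659) = (2.9500 + -2.6917, -5.1095 + -10.0456) = (0.2583, -15.1552)
End effector: (0.2583, -15.1552)

Answer: 0.2583 -15.1552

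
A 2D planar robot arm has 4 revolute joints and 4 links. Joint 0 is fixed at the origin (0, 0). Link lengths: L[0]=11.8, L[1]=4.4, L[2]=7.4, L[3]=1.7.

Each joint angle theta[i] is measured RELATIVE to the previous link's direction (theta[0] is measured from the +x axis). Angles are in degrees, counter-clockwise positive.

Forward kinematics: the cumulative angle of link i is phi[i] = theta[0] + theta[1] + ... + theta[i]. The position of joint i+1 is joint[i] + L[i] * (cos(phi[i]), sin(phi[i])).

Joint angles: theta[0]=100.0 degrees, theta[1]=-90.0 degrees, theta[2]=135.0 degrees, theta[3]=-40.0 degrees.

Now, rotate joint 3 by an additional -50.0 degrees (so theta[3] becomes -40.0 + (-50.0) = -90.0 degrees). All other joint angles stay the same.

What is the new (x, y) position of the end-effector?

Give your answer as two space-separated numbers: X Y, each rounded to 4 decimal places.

joint[0] = (0.0000, 0.0000)  (base)
link 0: phi[0] = 100 = 100 deg
  cos(100 deg) = -0.1736, sin(100 deg) = 0.9848
  joint[1] = (0.0000, 0.0000) + 11.8 * (-0.1736, 0.9848) = (0.0000 + -2.0490, 0.0000 + 11.6207) = (-2.0490, 11.6207)
link 1: phi[1] = 100 + -90 = 10 deg
  cos(10 deg) = 0.9848, sin(10 deg) = 0.1736
  joint[2] = (-2.0490, 11.6207) + 4.4 * (0.9848, 0.1736) = (-2.0490 + 4.3332, 11.6207 + 0.7641) = (2.2841, 12.3848)
link 2: phi[2] = 100 + -90 + 135 = 145 deg
  cos(145 deg) = -0.8192, sin(145 deg) = 0.5736
  joint[3] = (2.2841, 12.3848) + 7.4 * (-0.8192, 0.5736) = (2.2841 + -6.0617, 12.3848 + 4.2445) = (-3.7776, 16.6292)
link 3: phi[3] = 100 + -90 + 135 + -90 = 55 deg
  cos(55 deg) = 0.5736, sin(55 deg) = 0.8192
  joint[4] = (-3.7776, 16.6292) + 1.7 * (0.5736, 0.8192) = (-3.7776 + 0.9751, 16.6292 + 1.3926) = (-2.8025, 18.0218)
End effector: (-2.8025, 18.0218)

Answer: -2.8025 18.0218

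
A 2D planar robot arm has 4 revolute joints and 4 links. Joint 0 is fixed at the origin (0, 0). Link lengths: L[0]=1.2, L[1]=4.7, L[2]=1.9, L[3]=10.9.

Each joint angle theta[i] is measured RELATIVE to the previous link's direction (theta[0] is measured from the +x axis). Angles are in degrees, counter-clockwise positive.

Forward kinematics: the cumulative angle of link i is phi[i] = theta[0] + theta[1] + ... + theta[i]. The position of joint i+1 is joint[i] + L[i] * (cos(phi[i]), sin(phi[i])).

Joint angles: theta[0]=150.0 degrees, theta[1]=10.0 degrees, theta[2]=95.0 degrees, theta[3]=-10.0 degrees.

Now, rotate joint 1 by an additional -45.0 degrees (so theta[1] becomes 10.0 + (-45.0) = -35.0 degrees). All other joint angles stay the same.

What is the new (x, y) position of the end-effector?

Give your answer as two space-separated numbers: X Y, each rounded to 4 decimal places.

joint[0] = (0.0000, 0.0000)  (base)
link 0: phi[0] = 150 = 150 deg
  cos(150 deg) = -0.8660, sin(150 deg) = 0.5000
  joint[1] = (0.0000, 0.0000) + 1.2 * (-0.8660, 0.5000) = (0.0000 + -1.0392, 0.0000 + 0.6000) = (-1.0392, 0.6000)
link 1: phi[1] = 150 + -35 = 115 deg
  cos(115 deg) = -0.4226, sin(115 deg) = 0.9063
  joint[2] = (-1.0392, 0.6000) + 4.7 * (-0.4226, 0.9063) = (-1.0392 + -1.9863, 0.6000 + 4.2596) = (-3.0255, 4.8596)
link 2: phi[2] = 150 + -35 + 95 = 210 deg
  cos(210 deg) = -0.8660, sin(210 deg) = -0.5000
  joint[3] = (-3.0255, 4.8596) + 1.9 * (-0.8660, -0.5000) = (-3.0255 + -1.6454, 4.8596 + -0.9500) = (-4.6710, 3.9096)
link 3: phi[3] = 150 + -35 + 95 + -10 = 200 deg
  cos(200 deg) = -0.9397, sin(200 deg) = -0.3420
  joint[4] = (-4.6710, 3.9096) + 10.9 * (-0.9397, -0.3420) = (-4.6710 + -10.2426, 3.9096 + -3.7280) = (-14.9136, 0.1816)
End effector: (-14.9136, 0.1816)

Answer: -14.9136 0.1816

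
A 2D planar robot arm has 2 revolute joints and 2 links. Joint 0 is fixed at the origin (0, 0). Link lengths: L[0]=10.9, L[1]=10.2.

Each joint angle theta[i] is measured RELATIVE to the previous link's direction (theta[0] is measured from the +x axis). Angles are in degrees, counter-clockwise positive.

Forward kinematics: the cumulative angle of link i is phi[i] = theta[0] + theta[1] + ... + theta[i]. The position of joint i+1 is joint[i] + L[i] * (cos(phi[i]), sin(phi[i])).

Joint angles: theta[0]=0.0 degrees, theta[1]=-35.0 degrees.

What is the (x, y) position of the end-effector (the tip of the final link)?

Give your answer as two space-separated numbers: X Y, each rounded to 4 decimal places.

joint[0] = (0.0000, 0.0000)  (base)
link 0: phi[0] = 0 = 0 deg
  cos(0 deg) = 1.0000, sin(0 deg) = 0.0000
  joint[1] = (0.0000, 0.0000) + 10.9 * (1.0000, 0.0000) = (0.0000 + 10.9000, 0.0000 + 0.0000) = (10.9000, 0.0000)
link 1: phi[1] = 0 + -35 = -35 deg
  cos(-35 deg) = 0.8192, sin(-35 deg) = -0.5736
  joint[2] = (10.9000, 0.0000) + 10.2 * (0.8192, -0.5736) = (10.9000 + 8.3554, 0.0000 + -5.8505) = (19.2554, -5.8505)
End effector: (19.2554, -5.8505)

Answer: 19.2554 -5.8505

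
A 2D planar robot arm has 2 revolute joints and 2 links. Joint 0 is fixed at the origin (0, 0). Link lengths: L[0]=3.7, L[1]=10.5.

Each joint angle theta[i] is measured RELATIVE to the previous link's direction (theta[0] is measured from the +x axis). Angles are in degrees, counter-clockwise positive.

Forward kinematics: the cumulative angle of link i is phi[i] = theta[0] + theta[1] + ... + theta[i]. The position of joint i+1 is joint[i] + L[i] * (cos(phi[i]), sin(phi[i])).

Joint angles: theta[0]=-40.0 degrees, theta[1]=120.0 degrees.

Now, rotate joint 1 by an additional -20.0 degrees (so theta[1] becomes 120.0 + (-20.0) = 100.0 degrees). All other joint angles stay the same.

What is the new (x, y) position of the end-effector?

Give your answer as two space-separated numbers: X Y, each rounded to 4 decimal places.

Answer: 8.0844 6.7150

Derivation:
joint[0] = (0.0000, 0.0000)  (base)
link 0: phi[0] = -40 = -40 deg
  cos(-40 deg) = 0.7660, sin(-40 deg) = -0.6428
  joint[1] = (0.0000, 0.0000) + 3.7 * (0.7660, -0.6428) = (0.0000 + 2.8344, 0.0000 + -2.3783) = (2.8344, -2.3783)
link 1: phi[1] = -40 + 100 = 60 deg
  cos(60 deg) = 0.5000, sin(60 deg) = 0.8660
  joint[2] = (2.8344, -2.3783) + 10.5 * (0.5000, 0.8660) = (2.8344 + 5.2500, -2.3783 + 9.0933) = (8.0844, 6.7150)
End effector: (8.0844, 6.7150)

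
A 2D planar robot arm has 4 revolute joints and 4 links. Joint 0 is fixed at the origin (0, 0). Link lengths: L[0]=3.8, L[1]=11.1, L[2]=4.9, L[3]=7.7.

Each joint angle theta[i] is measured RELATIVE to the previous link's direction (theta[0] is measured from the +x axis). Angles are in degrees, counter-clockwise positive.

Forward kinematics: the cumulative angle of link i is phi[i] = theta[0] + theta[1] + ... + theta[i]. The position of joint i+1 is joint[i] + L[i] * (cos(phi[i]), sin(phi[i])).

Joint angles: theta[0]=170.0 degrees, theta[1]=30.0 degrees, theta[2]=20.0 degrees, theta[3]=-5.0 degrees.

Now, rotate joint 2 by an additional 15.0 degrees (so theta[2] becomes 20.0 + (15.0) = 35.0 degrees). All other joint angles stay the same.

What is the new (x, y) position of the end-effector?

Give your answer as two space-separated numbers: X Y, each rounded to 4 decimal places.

Answer: -21.9328 -13.0489

Derivation:
joint[0] = (0.0000, 0.0000)  (base)
link 0: phi[0] = 170 = 170 deg
  cos(170 deg) = -0.9848, sin(170 deg) = 0.1736
  joint[1] = (0.0000, 0.0000) + 3.8 * (-0.9848, 0.1736) = (0.0000 + -3.7423, 0.0000 + 0.6599) = (-3.7423, 0.6599)
link 1: phi[1] = 170 + 30 = 200 deg
  cos(200 deg) = -0.9397, sin(200 deg) = -0.3420
  joint[2] = (-3.7423, 0.6599) + 11.1 * (-0.9397, -0.3420) = (-3.7423 + -10.4306, 0.6599 + -3.7964) = (-14.1729, -3.1366)
link 2: phi[2] = 170 + 30 + 35 = 235 deg
  cos(235 deg) = -0.5736, sin(235 deg) = -0.8192
  joint[3] = (-14.1729, -3.1366) + 4.9 * (-0.5736, -0.8192) = (-14.1729 + -2.8105, -3.1366 + -4.0138) = (-16.9834, -7.1504)
link 3: phi[3] = 170 + 30 + 35 + -5 = 230 deg
  cos(230 deg) = -0.6428, sin(230 deg) = -0.7660
  joint[4] = (-16.9834, -7.1504) + 7.7 * (-0.6428, -0.7660) = (-16.9834 + -4.9495, -7.1504 + -5.8985) = (-21.9328, -13.0489)
End effector: (-21.9328, -13.0489)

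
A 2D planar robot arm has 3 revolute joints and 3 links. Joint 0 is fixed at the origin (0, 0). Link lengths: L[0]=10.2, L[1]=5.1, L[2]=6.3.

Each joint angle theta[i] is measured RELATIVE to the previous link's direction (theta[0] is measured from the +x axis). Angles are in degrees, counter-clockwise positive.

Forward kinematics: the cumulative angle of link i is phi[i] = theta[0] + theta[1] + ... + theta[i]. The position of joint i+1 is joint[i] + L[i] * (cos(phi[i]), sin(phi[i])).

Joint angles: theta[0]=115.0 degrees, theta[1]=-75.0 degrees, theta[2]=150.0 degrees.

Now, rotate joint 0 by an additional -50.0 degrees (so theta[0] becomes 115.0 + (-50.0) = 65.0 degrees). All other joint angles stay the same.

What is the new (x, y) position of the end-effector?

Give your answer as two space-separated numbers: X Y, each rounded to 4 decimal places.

Answer: 4.5071 12.4083

Derivation:
joint[0] = (0.0000, 0.0000)  (base)
link 0: phi[0] = 65 = 65 deg
  cos(65 deg) = 0.4226, sin(65 deg) = 0.9063
  joint[1] = (0.0000, 0.0000) + 10.2 * (0.4226, 0.9063) = (0.0000 + 4.3107, 0.0000 + 9.2443) = (4.3107, 9.2443)
link 1: phi[1] = 65 + -75 = -10 deg
  cos(-10 deg) = 0.9848, sin(-10 deg) = -0.1736
  joint[2] = (4.3107, 9.2443) + 5.1 * (0.9848, -0.1736) = (4.3107 + 5.0225, 9.2443 + -0.8856) = (9.3332, 8.3587)
link 2: phi[2] = 65 + -75 + 150 = 140 deg
  cos(140 deg) = -0.7660, sin(140 deg) = 0.6428
  joint[3] = (9.3332, 8.3587) + 6.3 * (-0.7660, 0.6428) = (9.3332 + -4.8261, 8.3587 + 4.0496) = (4.5071, 12.4083)
End effector: (4.5071, 12.4083)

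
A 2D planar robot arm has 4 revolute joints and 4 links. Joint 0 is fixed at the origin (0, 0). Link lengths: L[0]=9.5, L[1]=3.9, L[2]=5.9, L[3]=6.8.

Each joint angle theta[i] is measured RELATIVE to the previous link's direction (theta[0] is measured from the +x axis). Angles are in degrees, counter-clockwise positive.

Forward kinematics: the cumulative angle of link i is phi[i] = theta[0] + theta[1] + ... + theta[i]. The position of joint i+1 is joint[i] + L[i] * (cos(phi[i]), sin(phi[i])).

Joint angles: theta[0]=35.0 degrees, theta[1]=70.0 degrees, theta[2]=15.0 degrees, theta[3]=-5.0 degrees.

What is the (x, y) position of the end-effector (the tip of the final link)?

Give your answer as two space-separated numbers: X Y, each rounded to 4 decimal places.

joint[0] = (0.0000, 0.0000)  (base)
link 0: phi[0] = 35 = 35 deg
  cos(35 deg) = 0.8192, sin(35 deg) = 0.5736
  joint[1] = (0.0000, 0.0000) + 9.5 * (0.8192, 0.5736) = (0.0000 + 7.7819, 0.0000 + 5.4490) = (7.7819, 5.4490)
link 1: phi[1] = 35 + 70 = 105 deg
  cos(105 deg) = -0.2588, sin(105 deg) = 0.9659
  joint[2] = (7.7819, 5.4490) + 3.9 * (-0.2588, 0.9659) = (7.7819 + -1.0094, 5.4490 + 3.7671) = (6.7726, 9.2161)
link 2: phi[2] = 35 + 70 + 15 = 120 deg
  cos(120 deg) = -0.5000, sin(120 deg) = 0.8660
  joint[3] = (6.7726, 9.2161) + 5.9 * (-0.5000, 0.8660) = (6.7726 + -2.9500, 9.2161 + 5.1095) = (3.8226, 14.3256)
link 3: phi[3] = 35 + 70 + 15 + -5 = 115 deg
  cos(115 deg) = -0.4226, sin(115 deg) = 0.9063
  joint[4] = (3.8226, 14.3256) + 6.8 * (-0.4226, 0.9063) = (3.8226 + -2.8738, 14.3256 + 6.1629) = (0.9487, 20.4885)
End effector: (0.9487, 20.4885)

Answer: 0.9487 20.4885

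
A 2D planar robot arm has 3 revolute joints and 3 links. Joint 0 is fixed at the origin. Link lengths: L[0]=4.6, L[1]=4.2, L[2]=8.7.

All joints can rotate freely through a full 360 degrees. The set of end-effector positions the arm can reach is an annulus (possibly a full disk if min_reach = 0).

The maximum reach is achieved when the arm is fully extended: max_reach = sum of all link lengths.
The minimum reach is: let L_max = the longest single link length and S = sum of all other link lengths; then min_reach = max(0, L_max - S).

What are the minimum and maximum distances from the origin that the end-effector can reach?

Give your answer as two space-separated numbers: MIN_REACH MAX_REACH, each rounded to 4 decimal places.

Answer: 0.0000 17.5000

Derivation:
Link lengths: [4.6, 4.2, 8.7]
max_reach = 4.6 + 4.2 + 8.7 = 17.5
L_max = max([4.6, 4.2, 8.7]) = 8.7
S (sum of others) = 17.5 - 8.7 = 8.8
min_reach = max(0, 8.7 - 8.8) = max(0, -0.1) = 0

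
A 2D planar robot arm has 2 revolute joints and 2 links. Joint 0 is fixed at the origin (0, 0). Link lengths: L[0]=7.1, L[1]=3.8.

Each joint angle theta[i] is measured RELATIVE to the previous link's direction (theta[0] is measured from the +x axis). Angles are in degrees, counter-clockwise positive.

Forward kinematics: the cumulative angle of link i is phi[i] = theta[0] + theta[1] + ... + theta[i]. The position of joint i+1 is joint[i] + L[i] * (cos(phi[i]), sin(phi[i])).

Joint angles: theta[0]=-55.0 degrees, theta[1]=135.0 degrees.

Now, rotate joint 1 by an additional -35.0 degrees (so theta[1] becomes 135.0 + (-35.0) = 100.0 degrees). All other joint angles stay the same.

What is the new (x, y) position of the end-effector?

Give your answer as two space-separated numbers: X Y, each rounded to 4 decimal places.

Answer: 6.7594 -3.1290

Derivation:
joint[0] = (0.0000, 0.0000)  (base)
link 0: phi[0] = -55 = -55 deg
  cos(-55 deg) = 0.5736, sin(-55 deg) = -0.8192
  joint[1] = (0.0000, 0.0000) + 7.1 * (0.5736, -0.8192) = (0.0000 + 4.0724, 0.0000 + -5.8160) = (4.0724, -5.8160)
link 1: phi[1] = -55 + 100 = 45 deg
  cos(45 deg) = 0.7071, sin(45 deg) = 0.7071
  joint[2] = (4.0724, -5.8160) + 3.8 * (0.7071, 0.7071) = (4.0724 + 2.6870, -5.8160 + 2.6870) = (6.7594, -3.1290)
End effector: (6.7594, -3.1290)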